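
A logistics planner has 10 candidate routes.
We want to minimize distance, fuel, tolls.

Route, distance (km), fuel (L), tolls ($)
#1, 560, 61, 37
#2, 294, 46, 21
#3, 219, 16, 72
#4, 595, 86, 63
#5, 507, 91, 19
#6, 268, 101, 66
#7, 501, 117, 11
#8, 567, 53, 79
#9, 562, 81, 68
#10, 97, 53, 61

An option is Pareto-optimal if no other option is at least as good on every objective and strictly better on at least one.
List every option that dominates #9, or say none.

#1: distance 560≤562, fuel 61≤81, tolls 37≤68 — dominates #9.
#2: distance 294≤562, fuel 46≤81, tolls 21≤68 — dominates #9.
#10: distance 97≤562, fuel 53≤81, tolls 61≤68 — dominates #9.
Others (#3, #4, #5, #6, #7, #8) are each worse than #9 on at least one objective.

#1, #2, #10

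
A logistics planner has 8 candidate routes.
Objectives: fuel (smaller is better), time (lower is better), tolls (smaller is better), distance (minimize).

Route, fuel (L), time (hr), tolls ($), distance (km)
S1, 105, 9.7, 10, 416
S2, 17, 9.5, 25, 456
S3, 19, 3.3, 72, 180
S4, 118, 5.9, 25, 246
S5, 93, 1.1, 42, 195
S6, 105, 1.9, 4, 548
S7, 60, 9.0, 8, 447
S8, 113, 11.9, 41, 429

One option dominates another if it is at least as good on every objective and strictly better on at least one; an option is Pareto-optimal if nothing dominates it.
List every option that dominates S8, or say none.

S1: fuel 105≤113, time 9.7≤11.9, tolls 10≤41, distance 416≤429 — dominates S8.
Others (S2, S3, S4, S5, S6, S7) are each worse than S8 on at least one objective.

S1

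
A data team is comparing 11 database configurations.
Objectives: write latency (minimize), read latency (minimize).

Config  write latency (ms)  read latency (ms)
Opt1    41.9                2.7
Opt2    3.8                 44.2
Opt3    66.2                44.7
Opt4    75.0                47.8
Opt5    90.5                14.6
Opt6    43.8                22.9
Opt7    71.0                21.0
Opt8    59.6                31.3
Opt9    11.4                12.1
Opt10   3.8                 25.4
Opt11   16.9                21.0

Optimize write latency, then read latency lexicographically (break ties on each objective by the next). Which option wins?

Opt10

First minimize write latency: best is 3.8, kept {Opt2, Opt10}.
Then minimize read latency: best is 25.4, kept {Opt10}.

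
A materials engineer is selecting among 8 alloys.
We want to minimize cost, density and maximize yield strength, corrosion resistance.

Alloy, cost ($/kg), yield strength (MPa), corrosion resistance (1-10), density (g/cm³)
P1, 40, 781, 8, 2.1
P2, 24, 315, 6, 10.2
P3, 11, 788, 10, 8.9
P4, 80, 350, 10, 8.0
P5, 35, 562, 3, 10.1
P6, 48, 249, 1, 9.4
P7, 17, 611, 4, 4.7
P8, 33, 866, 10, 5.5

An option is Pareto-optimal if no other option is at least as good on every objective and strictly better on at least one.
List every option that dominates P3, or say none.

P1: worse on cost (40 vs 11).
P2: worse on cost (24 vs 11).
P4: worse on cost (80 vs 11).
P5: worse on cost (35 vs 11).
P6: worse on cost (48 vs 11).
P7: worse on cost (17 vs 11).
P8: worse on cost (33 vs 11).
No option dominates P3.

none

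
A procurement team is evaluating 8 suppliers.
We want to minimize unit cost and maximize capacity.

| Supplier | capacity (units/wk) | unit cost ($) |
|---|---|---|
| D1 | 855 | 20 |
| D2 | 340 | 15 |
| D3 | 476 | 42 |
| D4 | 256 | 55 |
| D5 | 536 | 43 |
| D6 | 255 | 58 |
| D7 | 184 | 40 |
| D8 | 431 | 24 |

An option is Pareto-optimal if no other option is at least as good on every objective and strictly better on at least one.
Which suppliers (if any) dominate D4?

D1, D2, D3, D5, D8

D1: capacity 855≥256, unit cost 20≤55 — dominates D4.
D2: capacity 340≥256, unit cost 15≤55 — dominates D4.
D3: capacity 476≥256, unit cost 42≤55 — dominates D4.
D5: capacity 536≥256, unit cost 43≤55 — dominates D4.
D8: capacity 431≥256, unit cost 24≤55 — dominates D4.
Others (D6, D7) are each worse than D4 on at least one objective.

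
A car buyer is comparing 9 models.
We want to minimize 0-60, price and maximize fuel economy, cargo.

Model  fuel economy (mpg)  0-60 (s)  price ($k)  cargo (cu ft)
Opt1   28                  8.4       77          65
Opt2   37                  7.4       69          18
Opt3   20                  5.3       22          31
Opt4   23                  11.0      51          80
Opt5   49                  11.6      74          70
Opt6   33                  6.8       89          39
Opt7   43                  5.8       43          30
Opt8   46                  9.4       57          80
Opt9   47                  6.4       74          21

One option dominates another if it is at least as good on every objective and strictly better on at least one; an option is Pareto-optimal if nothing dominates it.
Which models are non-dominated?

Opt1, Opt3, Opt4, Opt5, Opt6, Opt7, Opt8, Opt9

Opt1: not dominated.
Opt2: dominated by Opt7 (fuel economy 43≥37, 0-60 5.8≤7.4, price 43≤69, cargo 30≥18).
Opt3: not dominated (best 0-60).
Opt4: not dominated.
Opt5: not dominated (best fuel economy).
Opt6: not dominated.
Opt7: not dominated.
Opt8: not dominated.
Opt9: not dominated.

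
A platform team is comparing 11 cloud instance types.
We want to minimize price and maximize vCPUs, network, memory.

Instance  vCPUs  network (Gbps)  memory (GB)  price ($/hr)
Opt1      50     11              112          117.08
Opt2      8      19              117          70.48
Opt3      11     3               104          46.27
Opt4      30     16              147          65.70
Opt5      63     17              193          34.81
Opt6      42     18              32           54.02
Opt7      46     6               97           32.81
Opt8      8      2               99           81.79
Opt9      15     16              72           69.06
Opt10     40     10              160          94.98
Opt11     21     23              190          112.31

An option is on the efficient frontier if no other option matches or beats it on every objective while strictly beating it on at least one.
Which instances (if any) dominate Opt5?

none

Opt1: worse on vCPUs (50 vs 63).
Opt2: worse on vCPUs (8 vs 63).
Opt3: worse on vCPUs (11 vs 63).
Opt4: worse on vCPUs (30 vs 63).
Opt6: worse on vCPUs (42 vs 63).
Opt7: worse on vCPUs (46 vs 63).
Opt8: worse on vCPUs (8 vs 63).
Opt9: worse on vCPUs (15 vs 63).
Opt10: worse on vCPUs (40 vs 63).
Opt11: worse on vCPUs (21 vs 63).
No option dominates Opt5.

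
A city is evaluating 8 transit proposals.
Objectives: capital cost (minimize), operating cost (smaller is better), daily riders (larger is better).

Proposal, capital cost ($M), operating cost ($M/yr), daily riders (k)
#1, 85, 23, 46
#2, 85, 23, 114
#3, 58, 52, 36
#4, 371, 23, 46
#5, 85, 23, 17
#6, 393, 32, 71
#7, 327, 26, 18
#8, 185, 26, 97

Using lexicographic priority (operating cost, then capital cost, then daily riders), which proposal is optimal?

First minimize operating cost: best is 23, kept {#1, #2, #4, #5}.
Then minimize capital cost: best is 85, kept {#1, #2, #5}.
Then maximize daily riders: best is 114, kept {#2}.

#2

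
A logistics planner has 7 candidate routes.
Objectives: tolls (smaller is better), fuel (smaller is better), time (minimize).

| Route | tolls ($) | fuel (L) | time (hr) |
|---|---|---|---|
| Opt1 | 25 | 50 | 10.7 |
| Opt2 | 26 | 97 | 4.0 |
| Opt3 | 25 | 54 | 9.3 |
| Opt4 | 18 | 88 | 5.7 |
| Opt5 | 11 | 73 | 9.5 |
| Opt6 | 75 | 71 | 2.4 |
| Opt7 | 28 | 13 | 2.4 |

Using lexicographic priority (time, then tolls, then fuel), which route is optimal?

Opt7

First minimize time: best is 2.4, kept {Opt6, Opt7}.
Then minimize tolls: best is 28, kept {Opt7}.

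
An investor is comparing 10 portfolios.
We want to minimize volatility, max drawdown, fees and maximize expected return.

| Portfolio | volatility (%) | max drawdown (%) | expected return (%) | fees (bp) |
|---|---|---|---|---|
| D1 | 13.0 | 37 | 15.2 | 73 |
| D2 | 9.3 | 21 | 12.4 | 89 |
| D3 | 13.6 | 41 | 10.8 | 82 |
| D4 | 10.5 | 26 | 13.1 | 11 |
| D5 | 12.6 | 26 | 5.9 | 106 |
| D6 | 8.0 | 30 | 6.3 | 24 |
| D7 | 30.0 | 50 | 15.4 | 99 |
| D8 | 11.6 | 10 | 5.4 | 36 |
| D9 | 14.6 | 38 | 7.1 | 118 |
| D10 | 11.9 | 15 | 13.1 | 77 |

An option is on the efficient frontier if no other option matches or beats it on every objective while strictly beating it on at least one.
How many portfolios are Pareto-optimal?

7

D1: not dominated.
D2: not dominated.
D3: dominated by D1 (volatility 13.0≤13.6, max drawdown 37≤41, expected return 15.2≥10.8, fees 73≤82).
D4: not dominated (best fees).
D5: dominated by D2 (volatility 9.3≤12.6, max drawdown 21≤26, expected return 12.4≥5.9, fees 89≤106).
D6: not dominated (best volatility).
D7: not dominated (best expected return).
D8: not dominated (best max drawdown).
D9: dominated by D1 (volatility 13.0≤14.6, max drawdown 37≤38, expected return 15.2≥7.1, fees 73≤118).
D10: not dominated.
Pareto-optimal: D1, D2, D4, D6, D7, D8, D10 → 7.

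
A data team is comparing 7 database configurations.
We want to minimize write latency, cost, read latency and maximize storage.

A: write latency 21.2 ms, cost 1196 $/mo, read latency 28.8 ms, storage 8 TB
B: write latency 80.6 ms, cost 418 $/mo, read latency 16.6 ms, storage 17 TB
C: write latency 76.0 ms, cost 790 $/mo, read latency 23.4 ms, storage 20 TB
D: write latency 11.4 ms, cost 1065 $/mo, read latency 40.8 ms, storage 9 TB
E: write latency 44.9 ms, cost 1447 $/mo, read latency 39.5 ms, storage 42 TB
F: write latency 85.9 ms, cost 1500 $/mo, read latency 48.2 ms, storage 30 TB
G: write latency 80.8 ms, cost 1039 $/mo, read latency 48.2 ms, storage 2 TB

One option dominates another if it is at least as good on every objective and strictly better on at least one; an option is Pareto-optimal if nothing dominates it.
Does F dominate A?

No

F vs A: F is worse on write latency (85.9 vs 21.2), so it does not dominate A.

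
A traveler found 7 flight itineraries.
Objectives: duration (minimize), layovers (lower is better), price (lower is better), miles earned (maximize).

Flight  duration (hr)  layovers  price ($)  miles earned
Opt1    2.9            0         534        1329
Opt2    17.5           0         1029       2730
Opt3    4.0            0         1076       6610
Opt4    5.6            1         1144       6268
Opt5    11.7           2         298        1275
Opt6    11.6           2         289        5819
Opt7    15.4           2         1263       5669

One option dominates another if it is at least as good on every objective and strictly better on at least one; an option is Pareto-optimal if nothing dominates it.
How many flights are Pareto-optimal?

Opt1: not dominated (best duration).
Opt2: not dominated.
Opt3: not dominated (best miles earned).
Opt4: dominated by Opt3 (duration 4.0≤5.6, layovers 0≤1, price 1076≤1144, miles earned 6610≥6268).
Opt5: dominated by Opt6 (duration 11.6≤11.7, layovers 2≤2, price 289≤298, miles earned 5819≥1275).
Opt6: not dominated (best price).
Opt7: dominated by Opt3 (duration 4.0≤15.4, layovers 0≤2, price 1076≤1263, miles earned 6610≥5669).
Pareto-optimal: Opt1, Opt2, Opt3, Opt6 → 4.

4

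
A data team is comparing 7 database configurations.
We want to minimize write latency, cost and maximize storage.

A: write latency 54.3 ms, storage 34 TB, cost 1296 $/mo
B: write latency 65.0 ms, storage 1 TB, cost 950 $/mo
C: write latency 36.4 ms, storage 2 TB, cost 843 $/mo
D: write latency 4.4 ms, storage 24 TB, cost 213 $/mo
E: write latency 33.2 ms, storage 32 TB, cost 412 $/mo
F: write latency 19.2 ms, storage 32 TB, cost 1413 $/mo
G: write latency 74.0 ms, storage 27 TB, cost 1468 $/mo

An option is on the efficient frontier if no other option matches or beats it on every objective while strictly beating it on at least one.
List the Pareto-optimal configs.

A, D, E, F

A: not dominated (best storage).
B: dominated by C (write latency 36.4≤65.0, storage 2≥1, cost 843≤950).
C: dominated by D (write latency 4.4≤36.4, storage 24≥2, cost 213≤843).
D: not dominated (best write latency).
E: not dominated.
F: not dominated.
G: dominated by A (write latency 54.3≤74.0, storage 34≥27, cost 1296≤1468).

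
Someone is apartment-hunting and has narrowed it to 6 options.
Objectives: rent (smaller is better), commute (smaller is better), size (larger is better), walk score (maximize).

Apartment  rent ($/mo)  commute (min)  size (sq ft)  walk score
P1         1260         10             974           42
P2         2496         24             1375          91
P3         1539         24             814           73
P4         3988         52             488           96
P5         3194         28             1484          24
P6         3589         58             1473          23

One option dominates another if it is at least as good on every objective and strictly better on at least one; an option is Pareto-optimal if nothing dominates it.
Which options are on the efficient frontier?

P1: not dominated (best rent).
P2: not dominated.
P3: not dominated.
P4: not dominated (best walk score).
P5: not dominated (best size).
P6: dominated by P5 (rent 3194≤3589, commute 28≤58, size 1484≥1473, walk score 24≥23).

P1, P2, P3, P4, P5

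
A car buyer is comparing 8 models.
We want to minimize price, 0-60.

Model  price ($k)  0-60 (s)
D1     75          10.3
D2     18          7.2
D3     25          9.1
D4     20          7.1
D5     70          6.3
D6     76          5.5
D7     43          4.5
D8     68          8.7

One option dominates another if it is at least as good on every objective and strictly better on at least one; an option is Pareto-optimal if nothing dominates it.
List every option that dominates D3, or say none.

D2: price 18≤25, 0-60 7.2≤9.1 — dominates D3.
D4: price 20≤25, 0-60 7.1≤9.1 — dominates D3.
Others (D1, D5, D6, D7, D8) are each worse than D3 on at least one objective.

D2, D4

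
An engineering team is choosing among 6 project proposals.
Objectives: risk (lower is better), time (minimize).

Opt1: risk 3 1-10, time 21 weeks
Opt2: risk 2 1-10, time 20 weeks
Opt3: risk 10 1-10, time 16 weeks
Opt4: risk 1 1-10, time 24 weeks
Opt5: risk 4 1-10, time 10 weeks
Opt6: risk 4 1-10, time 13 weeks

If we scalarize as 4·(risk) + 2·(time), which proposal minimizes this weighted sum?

Opt5

Opt1: 4·3 + 2·21 = 54
Opt2: 4·2 + 2·20 = 48
Opt3: 4·10 + 2·16 = 72
Opt4: 4·1 + 2·24 = 52
Opt5: 4·4 + 2·10 = 36
Opt6: 4·4 + 2·13 = 42
Lowest: Opt5 at 36.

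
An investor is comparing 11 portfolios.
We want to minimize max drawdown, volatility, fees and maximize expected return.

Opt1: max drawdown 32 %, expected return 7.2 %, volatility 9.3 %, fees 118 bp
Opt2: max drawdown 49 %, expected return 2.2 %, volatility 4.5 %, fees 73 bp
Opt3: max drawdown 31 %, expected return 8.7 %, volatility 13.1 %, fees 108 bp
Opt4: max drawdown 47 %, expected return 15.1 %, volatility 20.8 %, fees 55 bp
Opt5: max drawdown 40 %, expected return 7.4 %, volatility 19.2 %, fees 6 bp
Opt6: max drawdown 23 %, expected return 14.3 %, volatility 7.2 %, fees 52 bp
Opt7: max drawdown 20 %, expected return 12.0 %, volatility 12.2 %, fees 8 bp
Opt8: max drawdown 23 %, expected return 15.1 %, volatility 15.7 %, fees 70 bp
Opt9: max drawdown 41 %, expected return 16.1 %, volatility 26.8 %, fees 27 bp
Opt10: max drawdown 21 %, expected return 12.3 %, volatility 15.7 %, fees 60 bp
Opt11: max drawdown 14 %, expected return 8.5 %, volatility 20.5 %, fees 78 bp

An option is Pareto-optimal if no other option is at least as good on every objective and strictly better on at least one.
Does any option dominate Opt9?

No

Opt1: worse on expected return (7.2 vs 16.1).
Opt2: worse on max drawdown (49 vs 41).
Opt3: worse on expected return (8.7 vs 16.1).
Opt4: worse on max drawdown (47 vs 41).
Opt5: worse on expected return (7.4 vs 16.1).
Opt6: worse on expected return (14.3 vs 16.1).
Opt7: worse on expected return (12.0 vs 16.1).
Opt8: worse on expected return (15.1 vs 16.1).
Opt10: worse on expected return (12.3 vs 16.1).
Opt11: worse on expected return (8.5 vs 16.1).
No option is at least as good as Opt9 on every objective and strictly better on one.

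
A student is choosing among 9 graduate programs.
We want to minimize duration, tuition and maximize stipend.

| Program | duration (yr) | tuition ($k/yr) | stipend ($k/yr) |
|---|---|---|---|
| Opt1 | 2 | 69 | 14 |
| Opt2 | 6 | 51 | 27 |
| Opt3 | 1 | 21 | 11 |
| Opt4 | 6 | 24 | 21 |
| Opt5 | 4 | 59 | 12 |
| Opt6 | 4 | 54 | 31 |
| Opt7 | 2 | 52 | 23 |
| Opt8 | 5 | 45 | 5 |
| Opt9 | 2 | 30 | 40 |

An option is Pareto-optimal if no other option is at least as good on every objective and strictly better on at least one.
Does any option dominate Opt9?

No

Opt1: worse on tuition (69 vs 30).
Opt2: worse on duration (6 vs 2).
Opt3: worse on stipend (11 vs 40).
Opt4: worse on duration (6 vs 2).
Opt5: worse on duration (4 vs 2).
Opt6: worse on duration (4 vs 2).
Opt7: worse on tuition (52 vs 30).
Opt8: worse on duration (5 vs 2).
No option is at least as good as Opt9 on every objective and strictly better on one.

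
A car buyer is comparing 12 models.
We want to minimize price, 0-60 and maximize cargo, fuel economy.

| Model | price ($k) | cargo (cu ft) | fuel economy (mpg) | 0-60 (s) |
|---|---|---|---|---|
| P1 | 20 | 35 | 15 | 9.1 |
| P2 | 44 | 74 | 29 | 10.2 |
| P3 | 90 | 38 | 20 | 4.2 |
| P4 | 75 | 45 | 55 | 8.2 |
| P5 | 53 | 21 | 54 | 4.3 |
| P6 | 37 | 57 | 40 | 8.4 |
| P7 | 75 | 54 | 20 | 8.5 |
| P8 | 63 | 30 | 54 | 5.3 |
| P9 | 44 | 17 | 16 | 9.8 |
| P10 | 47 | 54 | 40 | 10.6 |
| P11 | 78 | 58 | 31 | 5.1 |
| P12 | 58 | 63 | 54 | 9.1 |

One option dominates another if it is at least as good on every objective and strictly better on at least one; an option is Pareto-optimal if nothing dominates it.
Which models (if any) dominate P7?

P6: price 37≤75, cargo 57≥54, fuel economy 40≥20, 0-60 8.4≤8.5 — dominates P7.
Others (P1, P2, P3, P4, P5, P8, P9, P10, P11, P12) are each worse than P7 on at least one objective.

P6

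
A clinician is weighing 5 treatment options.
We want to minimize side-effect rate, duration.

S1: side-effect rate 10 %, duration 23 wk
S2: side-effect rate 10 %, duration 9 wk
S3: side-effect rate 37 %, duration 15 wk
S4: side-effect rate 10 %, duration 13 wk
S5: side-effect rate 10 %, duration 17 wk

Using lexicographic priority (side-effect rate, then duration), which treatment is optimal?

S2

First minimize side-effect rate: best is 10, kept {S1, S2, S4, S5}.
Then minimize duration: best is 9, kept {S2}.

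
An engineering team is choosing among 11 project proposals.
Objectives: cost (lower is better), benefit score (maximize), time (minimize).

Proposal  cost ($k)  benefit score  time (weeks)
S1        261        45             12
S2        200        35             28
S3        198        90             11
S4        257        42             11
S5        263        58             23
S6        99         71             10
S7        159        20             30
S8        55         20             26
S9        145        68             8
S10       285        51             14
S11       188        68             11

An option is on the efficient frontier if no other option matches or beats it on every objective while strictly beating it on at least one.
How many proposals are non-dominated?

4

S1: dominated by S3 (cost 198≤261, benefit score 90≥45, time 11≤12).
S2: dominated by S3 (cost 198≤200, benefit score 90≥35, time 11≤28).
S3: not dominated (best benefit score).
S4: dominated by S3 (cost 198≤257, benefit score 90≥42, time 11≤11).
S5: dominated by S3 (cost 198≤263, benefit score 90≥58, time 11≤23).
S6: not dominated.
S7: dominated by S6 (cost 99≤159, benefit score 71≥20, time 10≤30).
S8: not dominated (best cost).
S9: not dominated (best time).
S10: dominated by S3 (cost 198≤285, benefit score 90≥51, time 11≤14).
S11: dominated by S6 (cost 99≤188, benefit score 71≥68, time 10≤11).
Pareto-optimal: S3, S6, S8, S9 → 4.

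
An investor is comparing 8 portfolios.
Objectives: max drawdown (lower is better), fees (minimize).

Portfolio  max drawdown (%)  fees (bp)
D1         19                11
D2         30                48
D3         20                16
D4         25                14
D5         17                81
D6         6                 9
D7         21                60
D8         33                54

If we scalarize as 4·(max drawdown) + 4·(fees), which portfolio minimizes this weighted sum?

D1: 4·19 + 4·11 = 120
D2: 4·30 + 4·48 = 312
D3: 4·20 + 4·16 = 144
D4: 4·25 + 4·14 = 156
D5: 4·17 + 4·81 = 392
D6: 4·6 + 4·9 = 60
D7: 4·21 + 4·60 = 324
D8: 4·33 + 4·54 = 348
Lowest: D6 at 60.

D6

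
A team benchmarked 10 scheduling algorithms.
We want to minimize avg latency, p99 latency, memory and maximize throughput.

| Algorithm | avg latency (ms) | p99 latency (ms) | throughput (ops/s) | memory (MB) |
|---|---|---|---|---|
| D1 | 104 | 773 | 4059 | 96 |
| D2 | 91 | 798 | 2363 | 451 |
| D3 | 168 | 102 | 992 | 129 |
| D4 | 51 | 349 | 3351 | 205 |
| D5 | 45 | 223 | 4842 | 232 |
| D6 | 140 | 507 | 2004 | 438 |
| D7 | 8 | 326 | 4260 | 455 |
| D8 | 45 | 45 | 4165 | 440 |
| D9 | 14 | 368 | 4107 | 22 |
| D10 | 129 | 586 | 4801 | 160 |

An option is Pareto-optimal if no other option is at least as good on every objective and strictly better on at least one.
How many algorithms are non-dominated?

7

D1: dominated by D9 (avg latency 14≤104, p99 latency 368≤773, throughput 4107≥4059, memory 22≤96).
D2: dominated by D4 (avg latency 51≤91, p99 latency 349≤798, throughput 3351≥2363, memory 205≤451).
D3: not dominated.
D4: not dominated.
D5: not dominated (best throughput).
D6: dominated by D4 (avg latency 51≤140, p99 latency 349≤507, throughput 3351≥2004, memory 205≤438).
D7: not dominated (best avg latency).
D8: not dominated (best p99 latency).
D9: not dominated (best memory).
D10: not dominated.
Pareto-optimal: D3, D4, D5, D7, D8, D9, D10 → 7.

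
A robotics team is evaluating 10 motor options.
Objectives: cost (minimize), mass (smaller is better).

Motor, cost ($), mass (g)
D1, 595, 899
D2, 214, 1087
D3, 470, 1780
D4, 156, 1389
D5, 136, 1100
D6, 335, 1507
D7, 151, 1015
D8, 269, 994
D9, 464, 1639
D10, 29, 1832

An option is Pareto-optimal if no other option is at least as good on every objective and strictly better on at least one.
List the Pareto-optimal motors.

D1: not dominated (best mass).
D2: dominated by D7 (cost 151≤214, mass 1015≤1087).
D3: dominated by D2 (cost 214≤470, mass 1087≤1780).
D4: dominated by D5 (cost 136≤156, mass 1100≤1389).
D5: not dominated.
D6: dominated by D2 (cost 214≤335, mass 1087≤1507).
D7: not dominated.
D8: not dominated.
D9: dominated by D2 (cost 214≤464, mass 1087≤1639).
D10: not dominated (best cost).

D1, D5, D7, D8, D10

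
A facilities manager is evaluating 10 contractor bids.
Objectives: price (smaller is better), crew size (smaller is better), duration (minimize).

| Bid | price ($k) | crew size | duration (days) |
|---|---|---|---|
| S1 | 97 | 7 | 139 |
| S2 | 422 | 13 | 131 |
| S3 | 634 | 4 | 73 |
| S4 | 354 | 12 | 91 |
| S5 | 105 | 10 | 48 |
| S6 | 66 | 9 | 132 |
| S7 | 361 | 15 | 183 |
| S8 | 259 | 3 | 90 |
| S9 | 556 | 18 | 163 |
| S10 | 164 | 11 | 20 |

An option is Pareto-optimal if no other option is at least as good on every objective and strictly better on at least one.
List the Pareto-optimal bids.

S1, S3, S5, S6, S8, S10

S1: not dominated.
S2: dominated by S4 (price 354≤422, crew size 12≤13, duration 91≤131).
S3: not dominated.
S4: dominated by S5 (price 105≤354, crew size 10≤12, duration 48≤91).
S5: not dominated.
S6: not dominated (best price).
S7: dominated by S1 (price 97≤361, crew size 7≤15, duration 139≤183).
S8: not dominated (best crew size).
S9: dominated by S1 (price 97≤556, crew size 7≤18, duration 139≤163).
S10: not dominated (best duration).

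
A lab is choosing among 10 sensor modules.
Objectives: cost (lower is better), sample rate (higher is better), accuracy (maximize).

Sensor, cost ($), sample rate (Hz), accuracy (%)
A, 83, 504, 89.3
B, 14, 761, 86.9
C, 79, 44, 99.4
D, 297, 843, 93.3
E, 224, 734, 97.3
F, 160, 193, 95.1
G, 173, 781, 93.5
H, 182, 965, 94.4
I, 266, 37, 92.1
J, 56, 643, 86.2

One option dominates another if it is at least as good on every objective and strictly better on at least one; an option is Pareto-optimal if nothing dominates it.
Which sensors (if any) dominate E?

A: worse on sample rate (504 vs 734).
B: worse on accuracy (86.9 vs 97.3).
C: worse on sample rate (44 vs 734).
D: worse on cost (297 vs 224).
F: worse on sample rate (193 vs 734).
G: worse on accuracy (93.5 vs 97.3).
H: worse on accuracy (94.4 vs 97.3).
I: worse on cost (266 vs 224).
J: worse on sample rate (643 vs 734).
No option dominates E.

none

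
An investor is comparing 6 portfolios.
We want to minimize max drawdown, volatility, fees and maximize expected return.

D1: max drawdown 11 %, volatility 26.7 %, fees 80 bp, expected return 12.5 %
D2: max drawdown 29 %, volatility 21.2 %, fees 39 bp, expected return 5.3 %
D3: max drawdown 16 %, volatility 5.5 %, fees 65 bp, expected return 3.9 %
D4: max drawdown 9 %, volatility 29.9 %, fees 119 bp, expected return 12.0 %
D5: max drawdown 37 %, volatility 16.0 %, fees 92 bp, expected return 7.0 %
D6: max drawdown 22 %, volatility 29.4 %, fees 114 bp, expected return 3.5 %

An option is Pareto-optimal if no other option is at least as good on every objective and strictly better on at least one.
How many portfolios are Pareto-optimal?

D1: not dominated (best expected return).
D2: not dominated (best fees).
D3: not dominated (best volatility).
D4: not dominated (best max drawdown).
D5: not dominated.
D6: dominated by D1 (max drawdown 11≤22, volatility 26.7≤29.4, fees 80≤114, expected return 12.5≥3.5).
Pareto-optimal: D1, D2, D3, D4, D5 → 5.

5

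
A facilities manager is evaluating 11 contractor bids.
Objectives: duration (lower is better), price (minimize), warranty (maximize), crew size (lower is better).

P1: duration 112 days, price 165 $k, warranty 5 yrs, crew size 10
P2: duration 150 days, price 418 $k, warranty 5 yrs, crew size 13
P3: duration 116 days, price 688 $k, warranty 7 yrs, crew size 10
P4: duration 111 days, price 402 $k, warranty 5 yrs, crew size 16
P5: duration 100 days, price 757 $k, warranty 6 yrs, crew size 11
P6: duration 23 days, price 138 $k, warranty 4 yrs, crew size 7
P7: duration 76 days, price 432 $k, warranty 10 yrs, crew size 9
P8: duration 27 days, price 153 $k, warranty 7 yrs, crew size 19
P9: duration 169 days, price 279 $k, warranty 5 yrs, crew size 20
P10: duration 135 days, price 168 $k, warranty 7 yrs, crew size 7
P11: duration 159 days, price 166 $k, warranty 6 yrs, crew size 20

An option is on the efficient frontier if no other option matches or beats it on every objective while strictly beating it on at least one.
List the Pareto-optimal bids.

P1: not dominated.
P2: dominated by P1 (duration 112≤150, price 165≤418, warranty 5≥5, crew size 10≤13).
P3: dominated by P7 (duration 76≤116, price 432≤688, warranty 10≥7, crew size 9≤10).
P4: not dominated.
P5: dominated by P7 (duration 76≤100, price 432≤757, warranty 10≥6, crew size 9≤11).
P6: not dominated (best duration).
P7: not dominated (best warranty).
P8: not dominated.
P9: dominated by P1 (duration 112≤169, price 165≤279, warranty 5≥5, crew size 10≤20).
P10: not dominated.
P11: dominated by P8 (duration 27≤159, price 153≤166, warranty 7≥6, crew size 19≤20).

P1, P4, P6, P7, P8, P10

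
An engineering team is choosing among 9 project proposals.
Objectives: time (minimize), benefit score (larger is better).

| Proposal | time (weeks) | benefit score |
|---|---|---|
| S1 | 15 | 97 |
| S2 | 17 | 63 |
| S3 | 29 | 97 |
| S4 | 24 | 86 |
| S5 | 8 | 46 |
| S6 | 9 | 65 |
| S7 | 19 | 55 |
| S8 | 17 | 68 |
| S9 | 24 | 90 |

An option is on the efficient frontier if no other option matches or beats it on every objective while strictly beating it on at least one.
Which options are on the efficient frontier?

S1: not dominated.
S2: dominated by S1 (time 15≤17, benefit score 97≥63).
S3: dominated by S1 (time 15≤29, benefit score 97≥97).
S4: dominated by S1 (time 15≤24, benefit score 97≥86).
S5: not dominated (best time).
S6: not dominated.
S7: dominated by S1 (time 15≤19, benefit score 97≥55).
S8: dominated by S1 (time 15≤17, benefit score 97≥68).
S9: dominated by S1 (time 15≤24, benefit score 97≥90).

S1, S5, S6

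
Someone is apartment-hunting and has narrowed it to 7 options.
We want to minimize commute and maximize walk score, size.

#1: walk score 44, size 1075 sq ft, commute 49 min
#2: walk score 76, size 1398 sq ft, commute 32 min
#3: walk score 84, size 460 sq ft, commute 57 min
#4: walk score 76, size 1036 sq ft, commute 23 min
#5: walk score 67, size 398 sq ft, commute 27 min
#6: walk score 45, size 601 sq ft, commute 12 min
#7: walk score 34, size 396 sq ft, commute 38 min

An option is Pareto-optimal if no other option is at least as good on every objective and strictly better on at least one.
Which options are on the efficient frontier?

#1: dominated by #2 (walk score 76≥44, size 1398≥1075, commute 32≤49).
#2: not dominated (best size).
#3: not dominated (best walk score).
#4: not dominated.
#5: dominated by #4 (walk score 76≥67, size 1036≥398, commute 23≤27).
#6: not dominated (best commute).
#7: dominated by #2 (walk score 76≥34, size 1398≥396, commute 32≤38).

#2, #3, #4, #6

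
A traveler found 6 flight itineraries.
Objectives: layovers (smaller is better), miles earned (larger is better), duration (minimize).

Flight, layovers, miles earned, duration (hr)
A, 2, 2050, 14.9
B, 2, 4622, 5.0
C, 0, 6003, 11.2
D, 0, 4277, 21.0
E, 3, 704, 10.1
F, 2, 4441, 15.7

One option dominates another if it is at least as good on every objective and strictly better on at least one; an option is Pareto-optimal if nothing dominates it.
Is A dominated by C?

Yes

C vs A: layovers 0≤2, miles earned 6003≥2050, duration 11.2≤14.9 — C is at least as good on every objective with at least one strict improvement.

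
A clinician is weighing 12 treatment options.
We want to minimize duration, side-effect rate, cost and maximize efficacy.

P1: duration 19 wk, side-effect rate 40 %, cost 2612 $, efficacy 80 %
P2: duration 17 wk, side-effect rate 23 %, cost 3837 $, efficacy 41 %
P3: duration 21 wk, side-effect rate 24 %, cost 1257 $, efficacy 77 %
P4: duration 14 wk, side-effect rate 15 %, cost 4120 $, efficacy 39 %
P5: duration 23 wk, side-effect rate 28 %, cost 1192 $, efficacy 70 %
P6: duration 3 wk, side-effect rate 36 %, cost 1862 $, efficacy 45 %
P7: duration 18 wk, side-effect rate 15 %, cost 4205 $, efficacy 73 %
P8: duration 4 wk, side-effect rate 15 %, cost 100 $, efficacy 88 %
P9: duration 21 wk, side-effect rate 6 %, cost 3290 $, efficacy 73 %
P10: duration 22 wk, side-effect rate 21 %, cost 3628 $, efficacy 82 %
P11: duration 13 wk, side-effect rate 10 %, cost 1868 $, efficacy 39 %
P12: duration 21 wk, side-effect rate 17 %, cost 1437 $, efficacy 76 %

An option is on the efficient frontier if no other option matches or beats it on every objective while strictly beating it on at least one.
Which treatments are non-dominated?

P1: dominated by P8 (duration 4≤19, side-effect rate 15≤40, cost 100≤2612, efficacy 88≥80).
P2: dominated by P8 (duration 4≤17, side-effect rate 15≤23, cost 100≤3837, efficacy 88≥41).
P3: dominated by P8 (duration 4≤21, side-effect rate 15≤24, cost 100≤1257, efficacy 88≥77).
P4: dominated by P8 (duration 4≤14, side-effect rate 15≤15, cost 100≤4120, efficacy 88≥39).
P5: dominated by P8 (duration 4≤23, side-effect rate 15≤28, cost 100≤1192, efficacy 88≥70).
P6: not dominated (best duration).
P7: dominated by P8 (duration 4≤18, side-effect rate 15≤15, cost 100≤4205, efficacy 88≥73).
P8: not dominated (best cost).
P9: not dominated (best side-effect rate).
P10: dominated by P8 (duration 4≤22, side-effect rate 15≤21, cost 100≤3628, efficacy 88≥82).
P11: not dominated.
P12: dominated by P8 (duration 4≤21, side-effect rate 15≤17, cost 100≤1437, efficacy 88≥76).

P6, P8, P9, P11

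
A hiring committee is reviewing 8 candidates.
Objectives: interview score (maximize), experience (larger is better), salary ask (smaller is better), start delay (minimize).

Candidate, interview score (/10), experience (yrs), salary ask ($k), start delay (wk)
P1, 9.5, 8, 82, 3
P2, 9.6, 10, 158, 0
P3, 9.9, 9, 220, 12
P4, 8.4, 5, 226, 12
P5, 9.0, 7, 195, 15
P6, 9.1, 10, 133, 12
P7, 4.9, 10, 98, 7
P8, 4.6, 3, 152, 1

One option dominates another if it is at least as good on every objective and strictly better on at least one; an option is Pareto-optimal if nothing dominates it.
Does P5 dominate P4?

No

P5 vs P4: P5 is worse on start delay (15 vs 12), so it does not dominate P4.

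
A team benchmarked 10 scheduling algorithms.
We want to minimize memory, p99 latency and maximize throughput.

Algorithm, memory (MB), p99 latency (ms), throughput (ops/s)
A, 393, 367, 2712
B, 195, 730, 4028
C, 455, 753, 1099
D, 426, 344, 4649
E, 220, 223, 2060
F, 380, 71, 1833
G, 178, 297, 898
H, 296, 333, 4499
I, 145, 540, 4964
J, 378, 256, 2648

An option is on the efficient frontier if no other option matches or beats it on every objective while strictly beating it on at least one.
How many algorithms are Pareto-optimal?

7

A: dominated by H (memory 296≤393, p99 latency 333≤367, throughput 4499≥2712).
B: dominated by I (memory 145≤195, p99 latency 540≤730, throughput 4964≥4028).
C: dominated by A (memory 393≤455, p99 latency 367≤753, throughput 2712≥1099).
D: not dominated.
E: not dominated.
F: not dominated (best p99 latency).
G: not dominated.
H: not dominated.
I: not dominated (best memory).
J: not dominated.
Pareto-optimal: D, E, F, G, H, I, J → 7.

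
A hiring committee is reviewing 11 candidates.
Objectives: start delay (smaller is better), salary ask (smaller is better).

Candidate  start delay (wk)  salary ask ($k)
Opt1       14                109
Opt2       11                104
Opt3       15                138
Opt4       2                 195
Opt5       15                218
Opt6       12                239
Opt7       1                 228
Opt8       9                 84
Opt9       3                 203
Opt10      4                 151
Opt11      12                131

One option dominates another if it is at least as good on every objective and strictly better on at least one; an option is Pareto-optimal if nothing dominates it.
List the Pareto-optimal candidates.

Opt4, Opt7, Opt8, Opt10

Opt1: dominated by Opt2 (start delay 11≤14, salary ask 104≤109).
Opt2: dominated by Opt8 (start delay 9≤11, salary ask 84≤104).
Opt3: dominated by Opt1 (start delay 14≤15, salary ask 109≤138).
Opt4: not dominated.
Opt5: dominated by Opt1 (start delay 14≤15, salary ask 109≤218).
Opt6: dominated by Opt2 (start delay 11≤12, salary ask 104≤239).
Opt7: not dominated (best start delay).
Opt8: not dominated (best salary ask).
Opt9: dominated by Opt4 (start delay 2≤3, salary ask 195≤203).
Opt10: not dominated.
Opt11: dominated by Opt2 (start delay 11≤12, salary ask 104≤131).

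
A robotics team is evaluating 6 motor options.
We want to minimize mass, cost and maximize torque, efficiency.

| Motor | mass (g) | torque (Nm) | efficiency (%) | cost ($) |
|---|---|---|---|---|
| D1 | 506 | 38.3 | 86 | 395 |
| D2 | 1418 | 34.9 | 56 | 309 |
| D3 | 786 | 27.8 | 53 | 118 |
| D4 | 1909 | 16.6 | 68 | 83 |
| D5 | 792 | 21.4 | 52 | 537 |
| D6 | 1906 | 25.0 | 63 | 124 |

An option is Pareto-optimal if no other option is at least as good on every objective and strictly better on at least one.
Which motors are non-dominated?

D1, D2, D3, D4, D6

D1: not dominated (best mass).
D2: not dominated.
D3: not dominated.
D4: not dominated (best cost).
D5: dominated by D1 (mass 506≤792, torque 38.3≥21.4, efficiency 86≥52, cost 395≤537).
D6: not dominated.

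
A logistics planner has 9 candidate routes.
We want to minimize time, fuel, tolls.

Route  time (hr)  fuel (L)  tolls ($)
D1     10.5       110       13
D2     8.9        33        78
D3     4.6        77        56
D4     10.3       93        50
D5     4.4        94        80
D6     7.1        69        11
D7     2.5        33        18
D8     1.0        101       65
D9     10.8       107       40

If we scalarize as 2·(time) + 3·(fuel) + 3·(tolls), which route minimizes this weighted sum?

D1: 2·10.5 + 3·110 + 3·13 = 390.0
D2: 2·8.9 + 3·33 + 3·78 = 350.8
D3: 2·4.6 + 3·77 + 3·56 = 408.2
D4: 2·10.3 + 3·93 + 3·50 = 449.6
D5: 2·4.4 + 3·94 + 3·80 = 530.8
D6: 2·7.1 + 3·69 + 3·11 = 254.2
D7: 2·2.5 + 3·33 + 3·18 = 158.0
D8: 2·1.0 + 3·101 + 3·65 = 500.0
D9: 2·10.8 + 3·107 + 3·40 = 462.6
Lowest: D7 at 158.0.

D7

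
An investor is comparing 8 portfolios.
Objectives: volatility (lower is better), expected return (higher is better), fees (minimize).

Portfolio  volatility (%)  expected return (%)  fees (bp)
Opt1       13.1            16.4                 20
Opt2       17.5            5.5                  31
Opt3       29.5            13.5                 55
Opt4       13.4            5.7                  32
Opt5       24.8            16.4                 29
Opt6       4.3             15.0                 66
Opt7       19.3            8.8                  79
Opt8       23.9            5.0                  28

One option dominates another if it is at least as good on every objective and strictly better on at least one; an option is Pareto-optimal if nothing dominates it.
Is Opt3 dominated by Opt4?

No

Opt4 vs Opt3: Opt4 is worse on expected return (5.7 vs 13.5), so it does not dominate Opt3.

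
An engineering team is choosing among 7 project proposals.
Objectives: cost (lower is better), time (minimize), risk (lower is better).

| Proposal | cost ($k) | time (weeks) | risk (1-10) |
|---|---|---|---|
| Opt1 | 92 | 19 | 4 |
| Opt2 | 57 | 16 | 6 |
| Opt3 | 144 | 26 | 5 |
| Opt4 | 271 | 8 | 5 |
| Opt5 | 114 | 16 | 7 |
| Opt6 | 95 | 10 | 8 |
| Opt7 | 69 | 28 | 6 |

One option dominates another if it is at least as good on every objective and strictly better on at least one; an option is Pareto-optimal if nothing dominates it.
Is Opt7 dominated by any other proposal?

Opt2 vs Opt7: cost 57≤69, time 16≤28, risk 6≤6 — Opt2 is at least as good on every objective and strictly better on at least one, so Opt2 dominates Opt7.

Yes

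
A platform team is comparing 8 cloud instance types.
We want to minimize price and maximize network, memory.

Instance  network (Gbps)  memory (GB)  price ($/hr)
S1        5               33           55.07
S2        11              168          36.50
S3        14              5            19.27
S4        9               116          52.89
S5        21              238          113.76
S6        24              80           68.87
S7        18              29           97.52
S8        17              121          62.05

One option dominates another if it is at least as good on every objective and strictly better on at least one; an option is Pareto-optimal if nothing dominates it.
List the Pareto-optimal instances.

S1: dominated by S2 (network 11≥5, memory 168≥33, price 36.50≤55.07).
S2: not dominated.
S3: not dominated (best price).
S4: dominated by S2 (network 11≥9, memory 168≥116, price 36.50≤52.89).
S5: not dominated (best memory).
S6: not dominated (best network).
S7: dominated by S6 (network 24≥18, memory 80≥29, price 68.87≤97.52).
S8: not dominated.

S2, S3, S5, S6, S8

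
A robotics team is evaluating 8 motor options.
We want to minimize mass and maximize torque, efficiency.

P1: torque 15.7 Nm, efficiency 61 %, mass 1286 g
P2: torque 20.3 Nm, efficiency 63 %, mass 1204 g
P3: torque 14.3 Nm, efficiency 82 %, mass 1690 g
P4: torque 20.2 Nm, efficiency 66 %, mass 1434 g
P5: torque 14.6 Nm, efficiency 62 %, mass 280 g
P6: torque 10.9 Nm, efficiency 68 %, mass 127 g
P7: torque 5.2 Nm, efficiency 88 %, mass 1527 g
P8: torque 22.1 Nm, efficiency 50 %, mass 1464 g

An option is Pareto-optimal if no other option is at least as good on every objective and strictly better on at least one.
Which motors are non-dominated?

P1: dominated by P2 (torque 20.3≥15.7, efficiency 63≥61, mass 1204≤1286).
P2: not dominated.
P3: not dominated.
P4: not dominated.
P5: not dominated.
P6: not dominated (best mass).
P7: not dominated (best efficiency).
P8: not dominated (best torque).

P2, P3, P4, P5, P6, P7, P8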